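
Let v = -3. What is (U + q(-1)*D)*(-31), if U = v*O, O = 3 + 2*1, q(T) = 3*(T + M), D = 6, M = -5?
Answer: 3813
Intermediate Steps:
q(T) = -15 + 3*T (q(T) = 3*(T - 5) = 3*(-5 + T) = -15 + 3*T)
O = 5 (O = 3 + 2 = 5)
U = -15 (U = -3*5 = -15)
(U + q(-1)*D)*(-31) = (-15 + (-15 + 3*(-1))*6)*(-31) = (-15 + (-15 - 3)*6)*(-31) = (-15 - 18*6)*(-31) = (-15 - 108)*(-31) = -123*(-31) = 3813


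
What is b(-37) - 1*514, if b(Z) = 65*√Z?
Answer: -514 + 65*I*√37 ≈ -514.0 + 395.38*I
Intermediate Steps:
b(-37) - 1*514 = 65*√(-37) - 1*514 = 65*(I*√37) - 514 = 65*I*√37 - 514 = -514 + 65*I*√37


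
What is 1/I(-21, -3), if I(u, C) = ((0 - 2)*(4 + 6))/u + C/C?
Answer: 21/41 ≈ 0.51220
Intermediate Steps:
I(u, C) = 1 - 20/u (I(u, C) = (-2*10)/u + 1 = -20/u + 1 = 1 - 20/u)
1/I(-21, -3) = 1/((-20 - 21)/(-21)) = 1/(-1/21*(-41)) = 1/(41/21) = 21/41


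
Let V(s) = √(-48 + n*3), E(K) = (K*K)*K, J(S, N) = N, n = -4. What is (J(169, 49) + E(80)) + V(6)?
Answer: 512049 + 2*I*√15 ≈ 5.1205e+5 + 7.746*I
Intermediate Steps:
E(K) = K³ (E(K) = K²*K = K³)
V(s) = 2*I*√15 (V(s) = √(-48 - 4*3) = √(-48 - 12) = √(-60) = 2*I*√15)
(J(169, 49) + E(80)) + V(6) = (49 + 80³) + 2*I*√15 = (49 + 512000) + 2*I*√15 = 512049 + 2*I*√15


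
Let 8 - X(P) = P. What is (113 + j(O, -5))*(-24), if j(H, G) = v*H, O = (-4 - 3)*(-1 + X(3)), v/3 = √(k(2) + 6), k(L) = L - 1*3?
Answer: -2712 + 2016*√5 ≈ 1795.9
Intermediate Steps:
X(P) = 8 - P
k(L) = -3 + L (k(L) = L - 3 = -3 + L)
v = 3*√5 (v = 3*√((-3 + 2) + 6) = 3*√(-1 + 6) = 3*√5 ≈ 6.7082)
O = -28 (O = (-4 - 3)*(-1 + (8 - 1*3)) = -7*(-1 + (8 - 3)) = -7*(-1 + 5) = -7*4 = -28)
j(H, G) = 3*H*√5 (j(H, G) = (3*√5)*H = 3*H*√5)
(113 + j(O, -5))*(-24) = (113 + 3*(-28)*√5)*(-24) = (113 - 84*√5)*(-24) = -2712 + 2016*√5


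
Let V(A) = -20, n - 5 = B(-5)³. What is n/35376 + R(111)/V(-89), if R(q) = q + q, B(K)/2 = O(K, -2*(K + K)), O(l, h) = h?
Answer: -547781/58960 ≈ -9.2907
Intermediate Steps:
B(K) = -8*K (B(K) = 2*(-2*(K + K)) = 2*(-4*K) = -8*K)
n = 64005 (n = 5 + (-8*(-5))³ = 5 + 40³ = 5 + 64000 = 64005)
R(q) = 2*q
n/35376 + R(111)/V(-89) = 64005/35376 + (2*111)/(-20) = 64005*(1/35376) + 222*(-1/20) = 21335/11792 - 111/10 = -547781/58960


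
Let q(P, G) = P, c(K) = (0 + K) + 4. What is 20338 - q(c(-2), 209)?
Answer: 20336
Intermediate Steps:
c(K) = 4 + K (c(K) = K + 4 = 4 + K)
20338 - q(c(-2), 209) = 20338 - (4 - 2) = 20338 - 1*2 = 20338 - 2 = 20336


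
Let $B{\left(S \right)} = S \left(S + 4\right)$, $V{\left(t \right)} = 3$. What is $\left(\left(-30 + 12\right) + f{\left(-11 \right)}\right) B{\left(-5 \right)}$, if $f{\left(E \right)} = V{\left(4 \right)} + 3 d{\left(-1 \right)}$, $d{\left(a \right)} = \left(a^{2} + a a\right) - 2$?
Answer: $-75$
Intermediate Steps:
$d{\left(a \right)} = -2 + 2 a^{2}$ ($d{\left(a \right)} = \left(a^{2} + a^{2}\right) - 2 = 2 a^{2} - 2 = -2 + 2 a^{2}$)
$f{\left(E \right)} = 3$ ($f{\left(E \right)} = 3 + 3 \left(-2 + 2 \left(-1\right)^{2}\right) = 3 + 3 \left(-2 + 2 \cdot 1\right) = 3 + 3 \left(-2 + 2\right) = 3 + 3 \cdot 0 = 3 + 0 = 3$)
$B{\left(S \right)} = S \left(4 + S\right)$
$\left(\left(-30 + 12\right) + f{\left(-11 \right)}\right) B{\left(-5 \right)} = \left(\left(-30 + 12\right) + 3\right) \left(- 5 \left(4 - 5\right)\right) = \left(-18 + 3\right) \left(\left(-5\right) \left(-1\right)\right) = \left(-15\right) 5 = -75$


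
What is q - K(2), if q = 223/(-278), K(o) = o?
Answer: -779/278 ≈ -2.8022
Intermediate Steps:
q = -223/278 (q = 223*(-1/278) = -223/278 ≈ -0.80216)
q - K(2) = -223/278 - 1*2 = -223/278 - 2 = -779/278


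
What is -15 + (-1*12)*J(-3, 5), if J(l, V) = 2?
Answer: -39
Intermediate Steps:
-15 + (-1*12)*J(-3, 5) = -15 - 1*12*2 = -15 - 12*2 = -15 - 24 = -39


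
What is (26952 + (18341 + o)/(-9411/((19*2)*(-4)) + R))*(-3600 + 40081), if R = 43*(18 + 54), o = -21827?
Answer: 157312285735768/160001 ≈ 9.8320e+8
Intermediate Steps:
R = 3096 (R = 43*72 = 3096)
(26952 + (18341 + o)/(-9411/((19*2)*(-4)) + R))*(-3600 + 40081) = (26952 + (18341 - 21827)/(-9411/((19*2)*(-4)) + 3096))*(-3600 + 40081) = (26952 - 3486/(-9411/(38*(-4)) + 3096))*36481 = (26952 - 3486/(-9411/(-152) + 3096))*36481 = (26952 - 3486/(-9411*(-1/152) + 3096))*36481 = (26952 - 3486/(9411/152 + 3096))*36481 = (26952 - 3486/480003/152)*36481 = (26952 - 3486*152/480003)*36481 = (26952 - 176624/160001)*36481 = (4312170328/160001)*36481 = 157312285735768/160001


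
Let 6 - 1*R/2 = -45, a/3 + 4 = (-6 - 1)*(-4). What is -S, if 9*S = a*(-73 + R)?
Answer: -232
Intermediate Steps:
a = 72 (a = -12 + 3*((-6 - 1)*(-4)) = -12 + 3*(-7*(-4)) = -12 + 3*28 = -12 + 84 = 72)
R = 102 (R = 12 - 2*(-45) = 12 + 90 = 102)
S = 232 (S = (72*(-73 + 102))/9 = (72*29)/9 = (1/9)*2088 = 232)
-S = -1*232 = -232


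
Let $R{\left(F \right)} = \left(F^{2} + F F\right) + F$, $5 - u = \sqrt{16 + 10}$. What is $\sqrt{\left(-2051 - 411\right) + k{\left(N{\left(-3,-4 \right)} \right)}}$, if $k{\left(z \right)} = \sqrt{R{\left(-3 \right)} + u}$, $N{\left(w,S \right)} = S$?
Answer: $\sqrt{-2462 + \sqrt{20 - \sqrt{26}}} \approx 49.58 i$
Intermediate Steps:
$u = 5 - \sqrt{26}$ ($u = 5 - \sqrt{16 + 10} = 5 - \sqrt{26} \approx -0.09902$)
$R{\left(F \right)} = F + 2 F^{2}$ ($R{\left(F \right)} = \left(F^{2} + F^{2}\right) + F = 2 F^{2} + F = F + 2 F^{2}$)
$k{\left(z \right)} = \sqrt{20 - \sqrt{26}}$ ($k{\left(z \right)} = \sqrt{- 3 \left(1 + 2 \left(-3\right)\right) + \left(5 - \sqrt{26}\right)} = \sqrt{- 3 \left(1 - 6\right) + \left(5 - \sqrt{26}\right)} = \sqrt{\left(-3\right) \left(-5\right) + \left(5 - \sqrt{26}\right)} = \sqrt{15 + \left(5 - \sqrt{26}\right)} = \sqrt{20 - \sqrt{26}}$)
$\sqrt{\left(-2051 - 411\right) + k{\left(N{\left(-3,-4 \right)} \right)}} = \sqrt{\left(-2051 - 411\right) + \sqrt{20 - \sqrt{26}}} = \sqrt{-2462 + \sqrt{20 - \sqrt{26}}}$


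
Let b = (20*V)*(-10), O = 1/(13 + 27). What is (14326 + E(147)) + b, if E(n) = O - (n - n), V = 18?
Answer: 429041/40 ≈ 10726.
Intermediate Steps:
O = 1/40 ≈ 0.025000
E(n) = 1/40 (E(n) = 1/40 - (n - n) = 1/40 - 1*0 = 1/40 + 0 = 1/40)
b = -3600 (b = (20*18)*(-10) = 360*(-10) = -3600)
(14326 + E(147)) + b = (14326 + 1/40) - 3600 = 573041/40 - 3600 = 429041/40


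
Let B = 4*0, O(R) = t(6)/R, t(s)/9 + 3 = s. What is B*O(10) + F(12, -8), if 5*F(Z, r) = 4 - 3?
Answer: 1/5 ≈ 0.20000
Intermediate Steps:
t(s) = -27 + 9*s
F(Z, r) = 1/5 (F(Z, r) = (4 - 3)/5 = (1/5)*1 = 1/5)
O(R) = 27/R (O(R) = (-27 + 9*6)/R = (-27 + 54)/R = 27/R)
B = 0
B*O(10) + F(12, -8) = 0*(27/10) + 1/5 = 0 + 1/5 = 1/5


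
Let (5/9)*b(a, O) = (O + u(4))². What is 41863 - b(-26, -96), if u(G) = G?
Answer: 133139/5 ≈ 26628.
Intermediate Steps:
b(a, O) = 9*(4 + O)²/5 (b(a, O) = 9*(O + 4)²/5 = 9*(4 + O)²/5)
41863 - b(-26, -96) = 41863 - 9*(4 - 96)²/5 = 41863 - 9*(-92)²/5 = 41863 - 9*8464/5 = 41863 - 1*76176/5 = 41863 - 76176/5 = 133139/5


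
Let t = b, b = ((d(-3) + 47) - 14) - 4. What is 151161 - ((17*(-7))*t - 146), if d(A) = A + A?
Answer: 154044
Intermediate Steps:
d(A) = 2*A
b = 23 (b = ((2*(-3) + 47) - 14) - 4 = ((-6 + 47) - 14) - 4 = (41 - 14) - 4 = 27 - 4 = 23)
t = 23
151161 - ((17*(-7))*t - 146) = 151161 - ((17*(-7))*23 - 146) = 151161 - (-119*23 - 146) = 151161 - (-2737 - 146) = 151161 - 1*(-2883) = 151161 + 2883 = 154044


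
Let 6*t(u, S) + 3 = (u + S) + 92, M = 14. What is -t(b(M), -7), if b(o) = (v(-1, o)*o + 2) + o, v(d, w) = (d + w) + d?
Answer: -133/3 ≈ -44.333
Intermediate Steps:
v(d, w) = w + 2*d
b(o) = 2 + o + o*(-2 + o) (b(o) = ((o + 2*(-1))*o + 2) + o = ((o - 2)*o + 2) + o = ((-2 + o)*o + 2) + o = (o*(-2 + o) + 2) + o = (2 + o*(-2 + o)) + o = 2 + o + o*(-2 + o))
t(u, S) = 89/6 + S/6 + u/6 (t(u, S) = -½ + ((u + S) + 92)/6 = -½ + ((S + u) + 92)/6 = -½ + (92 + S + u)/6 = -½ + (46/3 + S/6 + u/6) = 89/6 + S/6 + u/6)
-t(b(M), -7) = -(89/6 + (⅙)*(-7) + (2 + 14² - 1*14)/6) = -(89/6 - 7/6 + (2 + 196 - 14)/6) = -(89/6 - 7/6 + (⅙)*184) = -(89/6 - 7/6 + 92/3) = -1*133/3 = -133/3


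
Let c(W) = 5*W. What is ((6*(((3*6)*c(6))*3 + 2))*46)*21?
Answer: 9401112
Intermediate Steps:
((6*(((3*6)*c(6))*3 + 2))*46)*21 = ((6*(((3*6)*(5*6))*3 + 2))*46)*21 = ((6*((18*30)*3 + 2))*46)*21 = ((6*(540*3 + 2))*46)*21 = ((6*(1620 + 2))*46)*21 = ((6*1622)*46)*21 = (9732*46)*21 = 447672*21 = 9401112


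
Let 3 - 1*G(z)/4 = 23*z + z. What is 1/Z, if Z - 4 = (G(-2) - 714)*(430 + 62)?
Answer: -1/250916 ≈ -3.9854e-6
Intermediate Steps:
G(z) = 12 - 96*z (G(z) = 12 - 4*(23*z + z) = 12 - 96*z)
Z = -250916 (Z = 4 + ((12 - 96*(-2)) - 714)*(430 + 62) = 4 + ((12 + 192) - 714)*492 = 4 + (204 - 714)*492 = 4 - 510*492 = 4 - 250920 = -250916)
1/Z = 1/(-250916) = -1/250916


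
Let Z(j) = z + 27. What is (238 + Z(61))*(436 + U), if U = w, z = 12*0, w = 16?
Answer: 119780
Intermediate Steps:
z = 0
U = 16
Z(j) = 27 (Z(j) = 0 + 27 = 27)
(238 + Z(61))*(436 + U) = (238 + 27)*(436 + 16) = 265*452 = 119780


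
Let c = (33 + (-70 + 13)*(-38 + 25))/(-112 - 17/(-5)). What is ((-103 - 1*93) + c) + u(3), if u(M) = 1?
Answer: -36585/181 ≈ -202.13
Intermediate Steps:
c = -1290/181 (c = (33 - 57*(-13))/(-112 - 17*(-⅕)) = (33 + 741)/(-112 + 17/5) = 774/(-543/5) = 774*(-5/543) = -1290/181 ≈ -7.1271)
((-103 - 1*93) + c) + u(3) = ((-103 - 1*93) - 1290/181) + 1 = ((-103 - 93) - 1290/181) + 1 = (-196 - 1290/181) + 1 = -36766/181 + 1 = -36585/181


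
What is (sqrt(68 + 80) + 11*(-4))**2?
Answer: 2084 - 176*sqrt(37) ≈ 1013.4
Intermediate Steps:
(sqrt(68 + 80) + 11*(-4))**2 = (sqrt(148) - 44)**2 = (2*sqrt(37) - 44)**2 = (-44 + 2*sqrt(37))**2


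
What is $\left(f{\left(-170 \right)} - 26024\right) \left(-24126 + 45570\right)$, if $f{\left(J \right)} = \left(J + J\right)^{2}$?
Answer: $1920867744$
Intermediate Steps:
$f{\left(J \right)} = 4 J^{2}$ ($f{\left(J \right)} = \left(2 J\right)^{2} = 4 J^{2}$)
$\left(f{\left(-170 \right)} - 26024\right) \left(-24126 + 45570\right) = \left(4 \left(-170\right)^{2} - 26024\right) \left(-24126 + 45570\right) = \left(4 \cdot 28900 - 26024\right) 21444 = \left(115600 - 26024\right) 21444 = 89576 \cdot 21444 = 1920867744$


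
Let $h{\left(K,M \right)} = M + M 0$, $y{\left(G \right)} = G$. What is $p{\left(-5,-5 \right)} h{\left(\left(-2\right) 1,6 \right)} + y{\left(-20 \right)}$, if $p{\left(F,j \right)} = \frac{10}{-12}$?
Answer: $-25$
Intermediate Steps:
$h{\left(K,M \right)} = M$ ($h{\left(K,M \right)} = M + 0 = M$)
$p{\left(F,j \right)} = - \frac{5}{6}$ ($p{\left(F,j \right)} = 10 \left(- \frac{1}{12}\right) = - \frac{5}{6}$)
$p{\left(-5,-5 \right)} h{\left(\left(-2\right) 1,6 \right)} + y{\left(-20 \right)} = \left(- \frac{5}{6}\right) 6 - 20 = -5 - 20 = -25$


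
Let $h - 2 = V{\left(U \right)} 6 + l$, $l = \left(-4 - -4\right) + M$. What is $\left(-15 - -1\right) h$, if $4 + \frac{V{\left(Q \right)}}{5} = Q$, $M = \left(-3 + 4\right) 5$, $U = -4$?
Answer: $3262$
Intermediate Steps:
$M = 5$ ($M = 1 \cdot 5 = 5$)
$V{\left(Q \right)} = -20 + 5 Q$
$l = 5$ ($l = \left(-4 - -4\right) + 5 = \left(-4 + 4\right) + 5 = 0 + 5 = 5$)
$h = -233$ ($h = 2 + \left(\left(-20 + 5 \left(-4\right)\right) 6 + 5\right) = 2 + \left(\left(-20 - 20\right) 6 + 5\right) = 2 + \left(\left(-40\right) 6 + 5\right) = 2 + \left(-240 + 5\right) = 2 - 235 = -233$)
$\left(-15 - -1\right) h = \left(-15 - -1\right) \left(-233\right) = \left(-15 + 1\right) \left(-233\right) = \left(-14\right) \left(-233\right) = 3262$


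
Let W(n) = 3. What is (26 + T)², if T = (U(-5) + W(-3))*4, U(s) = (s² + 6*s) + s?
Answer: 4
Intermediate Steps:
U(s) = s² + 7*s
T = -28 (T = (-5*(7 - 5) + 3)*4 = (-5*2 + 3)*4 = (-10 + 3)*4 = -7*4 = -28)
(26 + T)² = (26 - 28)² = (-2)² = 4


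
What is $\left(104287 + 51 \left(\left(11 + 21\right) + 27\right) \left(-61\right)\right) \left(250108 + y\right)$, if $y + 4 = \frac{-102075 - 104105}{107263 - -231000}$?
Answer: $- \frac{6705622520059064}{338263} \approx -1.9824 \cdot 10^{10}$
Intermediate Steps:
$y = - \frac{1559232}{338263}$ ($y = -4 + \frac{-102075 - 104105}{107263 - -231000} = -4 - \frac{206180}{107263 + 231000} = -4 - \frac{206180}{338263} = - \frac{1559232}{338263} \approx -4.6095$)
$\left(104287 + 51 \left(\left(11 + 21\right) + 27\right) \left(-61\right)\right) \left(250108 + y\right) = \left(104287 + 51 \left(\left(11 + 21\right) + 27\right) \left(-61\right)\right) \left(250108 - \frac{1559232}{338263}\right) = \left(104287 + 51 \left(32 + 27\right) \left(-61\right)\right) \frac{84600723172}{338263} = \left(104287 + 51 \cdot 59 \left(-61\right)\right) \frac{84600723172}{338263} = \left(104287 + 3009 \left(-61\right)\right) \frac{84600723172}{338263} = \left(104287 - 183549\right) \frac{84600723172}{338263} = \left(-79262\right) \frac{84600723172}{338263} = - \frac{6705622520059064}{338263}$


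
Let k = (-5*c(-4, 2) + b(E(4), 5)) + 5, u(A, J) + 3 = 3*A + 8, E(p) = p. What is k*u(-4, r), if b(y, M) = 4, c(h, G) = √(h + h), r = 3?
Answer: -63 + 70*I*√2 ≈ -63.0 + 98.995*I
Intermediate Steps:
c(h, G) = √2*√h (c(h, G) = √(2*h) = √2*√h)
u(A, J) = 5 + 3*A (u(A, J) = -3 + (3*A + 8) = -3 + (8 + 3*A) = 5 + 3*A)
k = 9 - 10*I*√2 (k = (-5*√2*√(-4) + 4) + 5 = (-5*√2*2*I + 4) + 5 = (-10*I*√2 + 4) + 5 = (4 - 10*I*√2) + 5 = 9 - 10*I*√2 ≈ 9.0 - 14.142*I)
k*u(-4, r) = (9 - 10*I*√2)*(5 + 3*(-4)) = (9 - 10*I*√2)*(5 - 12) = (9 - 10*I*√2)*(-7) = -63 + 70*I*√2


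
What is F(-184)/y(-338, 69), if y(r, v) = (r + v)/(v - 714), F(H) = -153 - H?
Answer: 19995/269 ≈ 74.331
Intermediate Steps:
y(r, v) = (r + v)/(-714 + v)
F(-184)/y(-338, 69) = (-153 - 1*(-184))/(((-338 + 69)/(-714 + 69))) = (-153 + 184)/((-269/(-645))) = 31/((-1/645*(-269))) = 31/(269/645) = 31*(645/269) = 19995/269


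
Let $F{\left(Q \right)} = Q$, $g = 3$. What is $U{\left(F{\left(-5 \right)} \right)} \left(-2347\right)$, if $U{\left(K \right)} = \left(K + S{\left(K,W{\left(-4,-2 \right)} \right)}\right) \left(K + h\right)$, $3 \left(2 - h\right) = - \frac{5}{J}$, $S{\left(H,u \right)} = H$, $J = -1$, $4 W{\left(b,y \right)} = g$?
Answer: $- \frac{328580}{3} \approx -1.0953 \cdot 10^{5}$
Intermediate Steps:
$W{\left(b,y \right)} = \frac{3}{4}$ ($W{\left(b,y \right)} = \frac{1}{4} \cdot 3 = \frac{3}{4}$)
$h = \frac{1}{3}$ ($h = 2 - \frac{\left(-5\right) \frac{1}{-1}}{3} = 2 - \frac{\left(-5\right) \left(-1\right)}{3} = 2 - \frac{5}{3} = \frac{1}{3} \approx 0.33333$)
$U{\left(K \right)} = 2 K \left(\frac{1}{3} + K\right)$ ($U{\left(K \right)} = \left(K + K\right) \left(K + \frac{1}{3}\right) = 2 K \left(\frac{1}{3} + K\right)$)
$U{\left(F{\left(-5 \right)} \right)} \left(-2347\right) = \frac{2}{3} \left(-5\right) \left(1 + 3 \left(-5\right)\right) \left(-2347\right) = \frac{2}{3} \left(-5\right) \left(1 - 15\right) \left(-2347\right) = \frac{2}{3} \left(-5\right) \left(-14\right) \left(-2347\right) = \frac{140}{3} \left(-2347\right) = - \frac{328580}{3}$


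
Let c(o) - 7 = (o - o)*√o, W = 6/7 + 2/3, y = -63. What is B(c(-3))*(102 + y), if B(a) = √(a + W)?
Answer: 13*√3759/7 ≈ 113.86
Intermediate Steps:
W = 32/21 (W = 6*(⅐) + 2*(⅓) = 6/7 + ⅔ = 32/21 ≈ 1.5238)
c(o) = 7 (c(o) = 7 + (o - o)*√o = 7 + 0*√o = 7 + 0 = 7)
B(a) = √(32/21 + a) (B(a) = √(a + 32/21) = √(32/21 + a))
B(c(-3))*(102 + y) = (√(672 + 441*7)/21)*(102 - 63) = (√(672 + 3087)/21)*39 = (√3759/21)*39 = 13*√3759/7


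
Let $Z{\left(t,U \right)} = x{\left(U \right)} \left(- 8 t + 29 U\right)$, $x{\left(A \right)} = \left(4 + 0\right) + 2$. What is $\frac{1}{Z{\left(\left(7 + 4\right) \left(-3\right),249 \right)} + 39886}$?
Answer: $\frac{1}{84796} \approx 1.1793 \cdot 10^{-5}$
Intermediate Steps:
$x{\left(A \right)} = 6$ ($x{\left(A \right)} = 4 + 2 = 6$)
$Z{\left(t,U \right)} = - 48 t + 174 U$ ($Z{\left(t,U \right)} = 6 \left(- 8 t + 29 U\right) = - 48 t + 174 U$)
$\frac{1}{Z{\left(\left(7 + 4\right) \left(-3\right),249 \right)} + 39886} = \frac{1}{\left(- 48 \left(7 + 4\right) \left(-3\right) + 174 \cdot 249\right) + 39886} = \frac{1}{\left(- 48 \cdot 11 \left(-3\right) + 43326\right) + 39886} = \frac{1}{\left(\left(-48\right) \left(-33\right) + 43326\right) + 39886} = \frac{1}{\left(1584 + 43326\right) + 39886} = \frac{1}{44910 + 39886} = \frac{1}{84796}$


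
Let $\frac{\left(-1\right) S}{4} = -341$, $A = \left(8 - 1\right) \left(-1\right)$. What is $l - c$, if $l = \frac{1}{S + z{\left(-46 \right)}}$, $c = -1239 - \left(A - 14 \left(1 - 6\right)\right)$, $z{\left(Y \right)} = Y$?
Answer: $\frac{1716037}{1318} \approx 1302.0$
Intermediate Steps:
$A = -7$ ($A = 7 \left(-1\right) = -7$)
$S = 1364$ ($S = \left(-4\right) \left(-341\right) = 1364$)
$c = -1302$ ($c = -1239 + \left(14 \left(1 - 6\right) - -7\right) = -1239 + \left(14 \left(-5\right) + 7\right) = -1239 + \left(-70 + 7\right) = -1239 - 63 = -1302$)
$l = \frac{1}{1318}$ ($l = \frac{1}{1364 - 46} = \frac{1}{1318} \approx 0.00075873$)
$l - c = \frac{1}{1318} - -1302 = \frac{1}{1318} + 1302 = \frac{1716037}{1318}$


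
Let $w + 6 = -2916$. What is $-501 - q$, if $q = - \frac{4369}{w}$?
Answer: $- \frac{1468291}{2922} \approx -502.5$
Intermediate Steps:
$w = -2922$ ($w = -6 - 2916 = -2922$)
$q = \frac{4369}{2922}$ ($q = - \frac{4369}{-2922} = \left(-4369\right) \left(- \frac{1}{2922}\right) = \frac{4369}{2922} \approx 1.4952$)
$-501 - q = -501 - \frac{4369}{2922} = - \frac{1468291}{2922}$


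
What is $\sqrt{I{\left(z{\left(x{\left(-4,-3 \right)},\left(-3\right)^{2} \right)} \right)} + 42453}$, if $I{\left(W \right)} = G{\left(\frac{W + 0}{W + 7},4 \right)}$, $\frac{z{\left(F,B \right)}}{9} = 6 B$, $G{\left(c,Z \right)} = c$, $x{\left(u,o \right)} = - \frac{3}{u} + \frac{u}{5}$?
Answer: $\frac{3 \sqrt{1146488755}}{493} \approx 206.04$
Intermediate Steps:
$x{\left(u,o \right)} = - \frac{3}{u} + \frac{u}{5}$ ($x{\left(u,o \right)} = - \frac{3}{u} + u \frac{1}{5} = - \frac{3}{u} + \frac{u}{5}$)
$z{\left(F,B \right)} = 54 B$ ($z{\left(F,B \right)} = 9 \cdot 6 B = 54 B$)
$I{\left(W \right)} = \frac{W}{7 + W}$ ($I{\left(W \right)} = \frac{W + 0}{W + 7} = \frac{W}{7 + W}$)
$\sqrt{I{\left(z{\left(x{\left(-4,-3 \right)},\left(-3\right)^{2} \right)} \right)} + 42453} = \sqrt{\frac{54 \left(-3\right)^{2}}{7 + 54 \left(-3\right)^{2}} + 42453} = \sqrt{\frac{54 \cdot 9}{7 + 54 \cdot 9} + 42453} = \sqrt{\frac{486}{7 + 486} + 42453} = \sqrt{\frac{486}{493} + 42453} = \sqrt{\frac{20929815}{493}} = \frac{3 \sqrt{1146488755}}{493}$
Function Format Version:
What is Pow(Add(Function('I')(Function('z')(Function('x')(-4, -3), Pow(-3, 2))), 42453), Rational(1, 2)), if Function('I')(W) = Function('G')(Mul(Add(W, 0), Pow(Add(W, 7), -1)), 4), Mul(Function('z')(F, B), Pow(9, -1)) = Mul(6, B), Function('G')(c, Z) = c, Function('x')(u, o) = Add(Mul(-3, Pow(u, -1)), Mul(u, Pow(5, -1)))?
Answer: Mul(Rational(3, 493), Pow(1146488755, Rational(1, 2))) ≈ 206.04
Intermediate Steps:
Function('x')(u, o) = Add(Mul(-3, Pow(u, -1)), Mul(Rational(1, 5), u)) (Function('x')(u, o) = Add(Mul(-3, Pow(u, -1)), Mul(u, Rational(1, 5))) = Add(Mul(-3, Pow(u, -1)), Mul(Rational(1, 5), u)))
Function('z')(F, B) = Mul(54, B) (Function('z')(F, B) = Mul(9, Mul(6, B)) = Mul(54, B))
Function('I')(W) = Mul(W, Pow(Add(7, W), -1)) (Function('I')(W) = Mul(Add(W, 0), Pow(Add(W, 7), -1)) = Mul(W, Pow(Add(7, W), -1)))
Pow(Add(Function('I')(Function('z')(Function('x')(-4, -3), Pow(-3, 2))), 42453), Rational(1, 2)) = Pow(Add(Mul(Mul(54, Pow(-3, 2)), Pow(Add(7, Mul(54, Pow(-3, 2))), -1)), 42453), Rational(1, 2)) = Pow(Add(Mul(Mul(54, 9), Pow(Add(7, Mul(54, 9)), -1)), 42453), Rational(1, 2)) = Pow(Add(Mul(486, Pow(Add(7, 486), -1)), 42453), Rational(1, 2)) = Pow(Add(Mul(486, Pow(493, -1)), 42453), Rational(1, 2)) = Pow(Add(Mul(486, Rational(1, 493)), 42453), Rational(1, 2)) = Pow(Add(Rational(486, 493), 42453), Rational(1, 2)) = Pow(Rational(20929815, 493), Rational(1, 2)) = Mul(Rational(3, 493), Pow(1146488755, Rational(1, 2)))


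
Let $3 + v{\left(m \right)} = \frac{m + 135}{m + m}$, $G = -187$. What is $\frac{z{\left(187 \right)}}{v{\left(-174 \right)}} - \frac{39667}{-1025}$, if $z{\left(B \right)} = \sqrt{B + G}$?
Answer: $\frac{39667}{1025} \approx 38.7$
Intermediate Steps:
$v{\left(m \right)} = -3 + \frac{135 + m}{2 m}$ ($v{\left(m \right)} = -3 + \frac{m + 135}{m + m} = -3 + \frac{135 + m}{2 m}$)
$z{\left(B \right)} = \sqrt{-187 + B}$ ($z{\left(B \right)} = \sqrt{B - 187} = \sqrt{-187 + B}$)
$\frac{z{\left(187 \right)}}{v{\left(-174 \right)}} - \frac{39667}{-1025} = \frac{\sqrt{-187 + 187}}{\frac{5}{2} \frac{1}{-174} \left(27 - -174\right)} - \frac{39667}{-1025} = \frac{\sqrt{0}}{\frac{5}{2} \left(- \frac{1}{174}\right) \left(27 + 174\right)} - - \frac{39667}{1025} = \frac{0}{\frac{5}{2} \left(- \frac{1}{174}\right) 201} + \frac{39667}{1025} = \frac{0}{- \frac{335}{116}} + \frac{39667}{1025} = 0 \left(- \frac{116}{335}\right) + \frac{39667}{1025} = 0 + \frac{39667}{1025} = \frac{39667}{1025}$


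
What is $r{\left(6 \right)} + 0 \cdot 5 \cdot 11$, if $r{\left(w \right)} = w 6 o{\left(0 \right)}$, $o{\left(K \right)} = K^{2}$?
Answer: $0$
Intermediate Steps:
$r{\left(w \right)} = 0$ ($r{\left(w \right)} = w 6 \cdot 0^{2} = 6 w 0 = 0$)
$r{\left(6 \right)} + 0 \cdot 5 \cdot 11 = 0 + 0 \cdot 5 \cdot 11 = 0 + 0 \cdot 11 = 0 + 0 = 0$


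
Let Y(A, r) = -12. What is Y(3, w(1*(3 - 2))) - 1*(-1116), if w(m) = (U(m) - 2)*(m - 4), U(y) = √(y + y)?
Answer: 1104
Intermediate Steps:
U(y) = √2*√y (U(y) = √(2*y) = √2*√y)
w(m) = (-4 + m)*(-2 + √2*√m) (w(m) = (√2*√m - 2)*(m - 4) = (-2 + √2*√m)*(-4 + m) = (-4 + m)*(-2 + √2*√m))
Y(3, w(1*(3 - 2))) - 1*(-1116) = -12 - 1*(-1116) = -12 + 1116 = 1104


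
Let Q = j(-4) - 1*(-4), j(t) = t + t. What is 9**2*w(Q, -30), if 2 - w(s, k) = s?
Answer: 486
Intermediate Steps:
j(t) = 2*t
Q = -4 (Q = 2*(-4) - 1*(-4) = -8 + 4 = -4)
w(s, k) = 2 - s
9**2*w(Q, -30) = 9**2*(2 - 1*(-4)) = 81*(2 + 4) = 81*6 = 486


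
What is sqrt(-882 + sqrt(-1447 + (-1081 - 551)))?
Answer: sqrt(-882 + I*sqrt(3079)) ≈ 0.93374 + 29.713*I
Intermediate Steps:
sqrt(-882 + sqrt(-1447 + (-1081 - 551))) = sqrt(-882 + sqrt(-1447 - 1632)) = sqrt(-882 + sqrt(-3079)) = sqrt(-882 + I*sqrt(3079))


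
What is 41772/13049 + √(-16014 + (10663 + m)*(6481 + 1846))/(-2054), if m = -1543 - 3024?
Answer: 41772/13049 - √50745378/2054 ≈ -0.26698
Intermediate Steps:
m = -4567
41772/13049 + √(-16014 + (10663 + m)*(6481 + 1846))/(-2054) = 41772/13049 + √(-16014 + (10663 - 4567)*(6481 + 1846))/(-2054) = 41772*(1/13049) + √(-16014 + 6096*8327)*(-1/2054) = 41772/13049 + √(-16014 + 50761392)*(-1/2054) = 41772/13049 + √50745378*(-1/2054) = 41772/13049 - √50745378/2054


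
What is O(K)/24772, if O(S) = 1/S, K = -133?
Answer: -1/3294676 ≈ -3.0352e-7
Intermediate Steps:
O(K)/24772 = 1/(-133*24772) = -1/133*1/24772 = -1/3294676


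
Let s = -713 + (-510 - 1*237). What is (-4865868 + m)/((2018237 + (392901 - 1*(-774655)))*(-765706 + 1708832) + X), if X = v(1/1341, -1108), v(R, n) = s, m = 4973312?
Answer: 53722/1502302103729 ≈ 3.5760e-8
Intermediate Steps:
s = -1460 (s = -713 + (-510 - 237) = -713 - 747 = -1460)
v(R, n) = -1460
X = -1460
(-4865868 + m)/((2018237 + (392901 - 1*(-774655)))*(-765706 + 1708832) + X) = (-4865868 + 4973312)/((2018237 + (392901 - 1*(-774655)))*(-765706 + 1708832) - 1460) = 107444/((2018237 + (392901 + 774655))*943126 - 1460) = 107444/((2018237 + 1167556)*943126 - 1460) = 107444/(3185793*943126 - 1460) = 107444/(3004604208918 - 1460) = 107444/3004604207458 = 107444*(1/3004604207458) = 53722/1502302103729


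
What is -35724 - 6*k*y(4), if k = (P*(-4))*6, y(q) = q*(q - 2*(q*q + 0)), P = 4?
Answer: -100236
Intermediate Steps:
y(q) = q*(q - 2*q**2) (y(q) = q*(q - 2*(q**2 + 0)) = q*(q - 2*q**2))
k = -96 (k = (4*(-4))*6 = -16*6 = -96)
-35724 - 6*k*y(4) = -35724 - 6*(-96)*4**2*(1 - 2*4) = -35724 - (-576)*16*(1 - 8) = -35724 - (-576)*16*(-7) = -35724 - (-576)*(-112) = -35724 - 1*64512 = -35724 - 64512 = -100236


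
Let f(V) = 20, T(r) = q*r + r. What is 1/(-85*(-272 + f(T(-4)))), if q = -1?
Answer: 1/21420 ≈ 4.6685e-5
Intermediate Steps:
T(r) = 0 (T(r) = -r + r = 0)
1/(-85*(-272 + f(T(-4)))) = 1/(-85*(-272 + 20)) = 1/(-85*(-252)) = 1/21420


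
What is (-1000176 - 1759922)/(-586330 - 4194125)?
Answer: 2760098/4780455 ≈ 0.57737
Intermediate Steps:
(-1000176 - 1759922)/(-586330 - 4194125) = -2760098/(-4780455) = -2760098*(-1/4780455) = 2760098/4780455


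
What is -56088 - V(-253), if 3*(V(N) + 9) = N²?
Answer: -232246/3 ≈ -77415.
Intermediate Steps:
V(N) = -9 + N²/3
-56088 - V(-253) = -56088 - (-9 + (⅓)*(-253)²) = -56088 - (-9 + (⅓)*64009) = -56088 - (-9 + 64009/3) = -56088 - 1*63982/3 = -56088 - 63982/3 = -232246/3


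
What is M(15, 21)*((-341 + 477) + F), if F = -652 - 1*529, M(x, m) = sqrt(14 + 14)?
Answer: -2090*sqrt(7) ≈ -5529.6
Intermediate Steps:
M(x, m) = 2*sqrt(7) (M(x, m) = sqrt(28) = 2*sqrt(7))
F = -1181 (F = -652 - 529 = -1181)
M(15, 21)*((-341 + 477) + F) = (2*sqrt(7))*((-341 + 477) - 1181) = (2*sqrt(7))*(136 - 1181) = (2*sqrt(7))*(-1045) = -2090*sqrt(7)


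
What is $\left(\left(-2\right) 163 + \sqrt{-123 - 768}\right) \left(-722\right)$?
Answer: $235372 - 6498 i \sqrt{11} \approx 2.3537 \cdot 10^{5} - 21551.0 i$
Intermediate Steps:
$\left(\left(-2\right) 163 + \sqrt{-123 - 768}\right) \left(-722\right) = \left(-326 + \sqrt{-891}\right) \left(-722\right) = \left(-326 + 9 i \sqrt{11}\right) \left(-722\right) = 235372 - 6498 i \sqrt{11}$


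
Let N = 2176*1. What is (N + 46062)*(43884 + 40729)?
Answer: 4081561894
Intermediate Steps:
N = 2176
(N + 46062)*(43884 + 40729) = (2176 + 46062)*(43884 + 40729) = 48238*84613 = 4081561894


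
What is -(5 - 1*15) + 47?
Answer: 57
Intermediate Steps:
-(5 - 1*15) + 47 = -(5 - 15) + 47 = -1*(-10) + 47 = 10 + 47 = 57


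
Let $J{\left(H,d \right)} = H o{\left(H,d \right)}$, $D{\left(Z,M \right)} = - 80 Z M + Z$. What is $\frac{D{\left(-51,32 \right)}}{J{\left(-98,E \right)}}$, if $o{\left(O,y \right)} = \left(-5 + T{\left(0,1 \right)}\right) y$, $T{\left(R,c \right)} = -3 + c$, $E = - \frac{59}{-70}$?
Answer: $\frac{652545}{2891} \approx 225.72$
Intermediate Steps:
$E = \frac{59}{70}$ ($E = \left(-59\right) \left(- \frac{1}{70}\right) = \frac{59}{70} \approx 0.84286$)
$D{\left(Z,M \right)} = Z - 80 M Z$ ($D{\left(Z,M \right)} = - 80 M Z + Z = Z - 80 M Z$)
$o{\left(O,y \right)} = - 7 y$ ($o{\left(O,y \right)} = \left(-5 + \left(-3 + 1\right)\right) y = \left(-5 - 2\right) y = - 7 y$)
$J{\left(H,d \right)} = - 7 H d$ ($J{\left(H,d \right)} = H \left(- 7 d\right) = - 7 H d$)
$\frac{D{\left(-51,32 \right)}}{J{\left(-98,E \right)}} = \frac{\left(-51\right) \left(1 - 2560\right)}{\left(-7\right) \left(-98\right) \frac{59}{70}} = \frac{\left(-51\right) \left(1 - 2560\right)}{\frac{2891}{5}} = \left(-51\right) \left(-2559\right) \frac{5}{2891} = 130509 \cdot \frac{5}{2891} = \frac{652545}{2891}$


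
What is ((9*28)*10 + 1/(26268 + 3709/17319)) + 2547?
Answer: 2305176948786/454939201 ≈ 5067.0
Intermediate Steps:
((9*28)*10 + 1/(26268 + 3709/17319)) + 2547 = (252*10 + 1/(26268 + 3709*(1/17319))) + 2547 = (2520 + 1/(26268 + 3709/17319)) + 2547 = (2520 + 1/(454939201/17319)) + 2547 = (2520 + 17319/454939201) + 2547 = 1146446803839/454939201 + 2547 = 2305176948786/454939201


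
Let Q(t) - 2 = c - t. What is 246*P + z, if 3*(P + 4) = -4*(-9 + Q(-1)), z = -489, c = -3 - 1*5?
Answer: 3119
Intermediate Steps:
c = -8 (c = -3 - 5 = -8)
Q(t) = -6 - t (Q(t) = 2 + (-8 - t) = -6 - t)
P = 44/3 (P = -4 + (-4*(-9 + (-6 - 1*(-1))))/3 = -4 + (-4*(-9 + (-6 + 1)))/3 = -4 + (-4*(-9 - 5))/3 = -4 + (-4*(-14))/3 = -4 + (1/3)*56 = -4 + 56/3 = 44/3 ≈ 14.667)
246*P + z = 246*(44/3) - 489 = 3608 - 489 = 3119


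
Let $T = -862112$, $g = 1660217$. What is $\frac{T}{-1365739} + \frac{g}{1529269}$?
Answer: $\frac{3585824261491}{2088582314791} \approx 1.7169$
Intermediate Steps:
$\frac{T}{-1365739} + \frac{g}{1529269} = - \frac{862112}{-1365739} + \frac{1660217}{1529269} = \left(-862112\right) \left(- \frac{1}{1365739}\right) + 1660217 \cdot \frac{1}{1529269} = \frac{862112}{1365739} + \frac{1660217}{1529269} = \frac{3585824261491}{2088582314791}$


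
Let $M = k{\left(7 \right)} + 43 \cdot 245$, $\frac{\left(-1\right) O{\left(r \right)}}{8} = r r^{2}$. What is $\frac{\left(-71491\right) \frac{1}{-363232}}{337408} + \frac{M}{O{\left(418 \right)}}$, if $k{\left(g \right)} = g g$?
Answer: $- \frac{19615262297197}{1118866667645517824} \approx -1.7531 \cdot 10^{-5}$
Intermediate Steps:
$k{\left(g \right)} = g^{2}$
$O{\left(r \right)} = - 8 r^{3}$ ($O{\left(r \right)} = - 8 r r^{2} = - 8 r^{3}$)
$M = 10584$ ($M = 7^{2} + 43 \cdot 245 = 49 + 10535 = 10584$)
$\frac{\left(-71491\right) \frac{1}{-363232}}{337408} + \frac{M}{O{\left(418 \right)}} = \frac{\left(-71491\right) \frac{1}{-363232}}{337408} + \frac{10584}{\left(-8\right) 418^{3}} = \left(-71491\right) \left(- \frac{1}{363232}\right) \frac{1}{337408} + \frac{10584}{\left(-8\right) 73034632} = \frac{71491}{363232} \cdot \frac{1}{337408} + \frac{10584}{-584277056} = \frac{71491}{122557382656} + 10584 \left(- \frac{1}{584277056}\right) = \frac{71491}{122557382656} - \frac{1323}{73034632} = - \frac{19615262297197}{1118866667645517824}$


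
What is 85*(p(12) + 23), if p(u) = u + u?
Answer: 3995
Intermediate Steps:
p(u) = 2*u
85*(p(12) + 23) = 85*(2*12 + 23) = 85*(24 + 23) = 85*47 = 3995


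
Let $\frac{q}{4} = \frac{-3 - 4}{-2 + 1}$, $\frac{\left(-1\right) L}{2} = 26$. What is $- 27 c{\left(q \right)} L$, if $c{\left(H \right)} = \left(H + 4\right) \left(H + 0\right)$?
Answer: $1257984$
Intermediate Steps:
$L = -52$ ($L = \left(-2\right) 26 = -52$)
$q = 28$ ($q = 4 \frac{-3 - 4}{-2 + 1} = 4 \left(- \frac{7}{-1}\right) = 4 \left(\left(-7\right) \left(-1\right)\right) = 4 \cdot 7 = 28$)
$c{\left(H \right)} = H \left(4 + H\right)$ ($c{\left(H \right)} = \left(4 + H\right) H = H \left(4 + H\right)$)
$- 27 c{\left(q \right)} L = - 27 \cdot 28 \left(4 + 28\right) \left(-52\right) = - 27 \cdot 28 \cdot 32 \left(-52\right) = \left(-27\right) 896 \left(-52\right) = \left(-24192\right) \left(-52\right) = 1257984$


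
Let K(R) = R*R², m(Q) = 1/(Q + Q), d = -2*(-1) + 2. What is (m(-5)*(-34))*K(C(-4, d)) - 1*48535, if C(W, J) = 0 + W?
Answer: -243763/5 ≈ -48753.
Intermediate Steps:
d = 4 (d = 2 + 2 = 4)
C(W, J) = W
m(Q) = 1/(2*Q)
K(R) = R³
(m(-5)*(-34))*K(C(-4, d)) - 1*48535 = (((½)/(-5))*(-34))*(-4)³ - 1*48535 = (((½)*(-⅕))*(-34))*(-64) - 48535 = -⅒*(-34)*(-64) - 48535 = (17/5)*(-64) - 48535 = -1088/5 - 48535 = -243763/5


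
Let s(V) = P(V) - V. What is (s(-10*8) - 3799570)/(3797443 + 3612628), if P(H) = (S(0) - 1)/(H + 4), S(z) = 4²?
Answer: -288761255/563165396 ≈ -0.51275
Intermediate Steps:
S(z) = 16
P(H) = 15/(4 + H) (P(H) = (16 - 1)/(H + 4) = 15/(4 + H))
s(V) = -V + 15/(4 + V) (s(V) = 15/(4 + V) - V = -V + 15/(4 + V))
(s(-10*8) - 3799570)/(3797443 + 3612628) = ((15 - (-10*8)*(4 - 10*8))/(4 - 10*8) - 3799570)/(3797443 + 3612628) = ((15 - 1*(-80)*(4 - 80))/(4 - 80) - 3799570)/7410071 = ((15 - 1*(-80)*(-76))/(-76) - 3799570)*(1/7410071) = (-(15 - 6080)/76 - 3799570)*(1/7410071) = (-1/76*(-6065) - 3799570)*(1/7410071) = (6065/76 - 3799570)*(1/7410071) = -288761255/76*1/7410071 = -288761255/563165396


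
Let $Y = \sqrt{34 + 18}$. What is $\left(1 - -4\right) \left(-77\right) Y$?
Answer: $- 770 \sqrt{13} \approx -2776.3$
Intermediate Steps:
$Y = 2 \sqrt{13}$ ($Y = \sqrt{52} = 2 \sqrt{13} \approx 7.2111$)
$\left(1 - -4\right) \left(-77\right) Y = \left(1 - -4\right) \left(-77\right) 2 \sqrt{13} = \left(1 + 4\right) \left(-77\right) 2 \sqrt{13} = 5 \left(-77\right) 2 \sqrt{13} = - 385 \cdot 2 \sqrt{13} = - 770 \sqrt{13}$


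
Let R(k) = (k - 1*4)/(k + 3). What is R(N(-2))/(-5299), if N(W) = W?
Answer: 6/5299 ≈ 0.0011323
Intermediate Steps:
R(k) = (-4 + k)/(3 + k) (R(k) = (k - 4)/(3 + k) = (-4 + k)/(3 + k))
R(N(-2))/(-5299) = ((-4 - 2)/(3 - 2))/(-5299) = -(-6)/(5299*1) = -(-6)/5299 = -1/5299*(-6) = 6/5299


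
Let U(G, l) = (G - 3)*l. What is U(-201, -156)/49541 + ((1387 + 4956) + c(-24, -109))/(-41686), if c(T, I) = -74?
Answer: 1016042735/2065166126 ≈ 0.49199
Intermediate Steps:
U(G, l) = l*(-3 + G) (U(G, l) = (-3 + G)*l = l*(-3 + G))
U(-201, -156)/49541 + ((1387 + 4956) + c(-24, -109))/(-41686) = -156*(-3 - 201)/49541 + ((1387 + 4956) - 74)/(-41686) = -156*(-204)*(1/49541) + (6343 - 74)*(-1/41686) = 31824*(1/49541) + 6269*(-1/41686) = 31824/49541 - 6269/41686 = 1016042735/2065166126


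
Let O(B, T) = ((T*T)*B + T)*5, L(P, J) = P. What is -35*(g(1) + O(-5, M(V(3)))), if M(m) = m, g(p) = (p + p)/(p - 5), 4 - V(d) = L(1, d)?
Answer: 14735/2 ≈ 7367.5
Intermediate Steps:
V(d) = 3 (V(d) = 4 - 1*1 = 4 - 1 = 3)
g(p) = 2*p/(-5 + p) (g(p) = (2*p)/(-5 + p) = 2*p/(-5 + p))
O(B, T) = 5*T + 5*B*T² (O(B, T) = (T²*B + T)*5 = (B*T² + T)*5 = (T + B*T²)*5 = 5*T + 5*B*T²)
-35*(g(1) + O(-5, M(V(3)))) = -35*(2*1/(-5 + 1) + 5*3*(1 - 5*3)) = -35*(2*1/(-4) + 5*3*(1 - 15)) = -35*(2*1*(-¼) + 5*3*(-14)) = -35*(-½ - 210) = -35*(-421/2) = 14735/2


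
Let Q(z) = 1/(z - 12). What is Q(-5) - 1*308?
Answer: -5237/17 ≈ -308.06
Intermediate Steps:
Q(z) = 1/(-12 + z)
Q(-5) - 1*308 = 1/(-12 - 5) - 1*308 = 1/(-17) - 308 = -1/17 - 308 = -5237/17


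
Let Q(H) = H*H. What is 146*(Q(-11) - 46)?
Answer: 10950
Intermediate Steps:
Q(H) = H²
146*(Q(-11) - 46) = 146*((-11)² - 46) = 146*(121 - 46) = 146*75 = 10950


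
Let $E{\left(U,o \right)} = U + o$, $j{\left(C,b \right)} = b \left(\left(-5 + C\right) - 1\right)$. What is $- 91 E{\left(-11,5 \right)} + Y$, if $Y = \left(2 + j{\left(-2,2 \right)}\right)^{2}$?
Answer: $742$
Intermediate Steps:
$j{\left(C,b \right)} = b \left(-6 + C\right)$
$Y = 196$ ($Y = \left(2 + 2 \left(-6 - 2\right)\right)^{2} = \left(2 + 2 \left(-8\right)\right)^{2} = \left(2 - 16\right)^{2} = \left(-14\right)^{2} = 196$)
$- 91 E{\left(-11,5 \right)} + Y = - 91 \left(-11 + 5\right) + 196 = \left(-91\right) \left(-6\right) + 196 = 546 + 196 = 742$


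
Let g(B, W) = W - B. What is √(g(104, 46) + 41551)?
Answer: √41493 ≈ 203.70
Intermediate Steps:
√(g(104, 46) + 41551) = √((46 - 1*104) + 41551) = √((46 - 104) + 41551) = √(-58 + 41551) = √41493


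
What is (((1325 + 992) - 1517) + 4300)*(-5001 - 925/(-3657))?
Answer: -31089144400/1219 ≈ -2.5504e+7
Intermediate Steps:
(((1325 + 992) - 1517) + 4300)*(-5001 - 925/(-3657)) = ((2317 - 1517) + 4300)*(-5001 - 925*(-1/3657)) = (800 + 4300)*(-5001 + 925/3657) = 5100*(-18287732/3657) = -31089144400/1219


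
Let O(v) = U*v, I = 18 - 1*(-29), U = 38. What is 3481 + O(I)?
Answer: 5267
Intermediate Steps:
I = 47 (I = 18 + 29 = 47)
O(v) = 38*v
3481 + O(I) = 3481 + 38*47 = 3481 + 1786 = 5267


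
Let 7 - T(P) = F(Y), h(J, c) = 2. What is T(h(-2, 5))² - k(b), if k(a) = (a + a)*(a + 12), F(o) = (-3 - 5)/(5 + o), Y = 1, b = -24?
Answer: -4559/9 ≈ -506.56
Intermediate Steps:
F(o) = -8/(5 + o)
T(P) = 25/3 (T(P) = 7 - (-8)/(5 + 1) = 7 - (-8)/6 = 7 - 1*(-4/3) = 7 + 4/3 = 25/3)
k(a) = 2*a*(12 + a) (k(a) = (2*a)*(12 + a) = 2*a*(12 + a))
T(h(-2, 5))² - k(b) = (25/3)² - 2*(-24)*(12 - 24) = 625/9 - 2*(-24)*(-12) = 625/9 - 1*576 = 625/9 - 576 = -4559/9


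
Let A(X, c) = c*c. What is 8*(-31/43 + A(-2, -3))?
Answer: 2848/43 ≈ 66.233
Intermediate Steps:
A(X, c) = c**2
8*(-31/43 + A(-2, -3)) = 8*(-31/43 + (-3)**2) = 8*(-31*1/43 + 9) = 8*(-31/43 + 9) = 8*(356/43) = 2848/43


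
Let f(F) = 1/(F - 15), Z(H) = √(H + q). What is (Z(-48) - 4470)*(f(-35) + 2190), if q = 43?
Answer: -48946053/5 + 109499*I*√5/50 ≈ -9.7892e+6 + 4896.9*I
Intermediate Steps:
Z(H) = √(43 + H) (Z(H) = √(H + 43) = √(43 + H))
f(F) = 1/(-15 + F)
(Z(-48) - 4470)*(f(-35) + 2190) = (√(43 - 48) - 4470)*(1/(-15 - 35) + 2190) = (√(-5) - 4470)*(1/(-50) + 2190) = (I*√5 - 4470)*(-1/50 + 2190) = (-4470 + I*√5)*(109499/50) = -48946053/5 + 109499*I*√5/50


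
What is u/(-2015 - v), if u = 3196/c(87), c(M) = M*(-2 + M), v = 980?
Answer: -188/1302825 ≈ -0.00014430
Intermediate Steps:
u = 188/435 (u = 3196/((87*(-2 + 87))) = 3196/((87*85)) = 3196/7395 = 3196*(1/7395) = 188/435 ≈ 0.43218)
u/(-2015 - v) = 188/(435*(-2015 - 1*980)) = 188/(435*(-2015 - 980)) = (188/435)/(-2995) = (188/435)*(-1/2995) = -188/1302825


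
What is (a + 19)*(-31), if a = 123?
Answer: -4402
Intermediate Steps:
(a + 19)*(-31) = (123 + 19)*(-31) = 142*(-31) = -4402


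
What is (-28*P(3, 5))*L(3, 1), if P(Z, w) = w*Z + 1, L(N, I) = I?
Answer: -448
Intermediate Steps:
P(Z, w) = 1 + Z*w (P(Z, w) = Z*w + 1 = 1 + Z*w)
(-28*P(3, 5))*L(3, 1) = -28*(1 + 3*5)*1 = -28*(1 + 15)*1 = -28*16*1 = -448*1 = -448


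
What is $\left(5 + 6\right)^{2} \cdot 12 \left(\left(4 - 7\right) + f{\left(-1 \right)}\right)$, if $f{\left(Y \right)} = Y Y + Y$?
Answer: $-4356$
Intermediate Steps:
$f{\left(Y \right)} = Y + Y^{2}$ ($f{\left(Y \right)} = Y^{2} + Y = Y + Y^{2}$)
$\left(5 + 6\right)^{2} \cdot 12 \left(\left(4 - 7\right) + f{\left(-1 \right)}\right) = \left(5 + 6\right)^{2} \cdot 12 \left(\left(4 - 7\right) - \left(1 - 1\right)\right) = 11^{2} \cdot 12 \left(-3 - 0\right) = 121 \cdot 12 \left(-3 + 0\right) = 1452 \left(-3\right) = -4356$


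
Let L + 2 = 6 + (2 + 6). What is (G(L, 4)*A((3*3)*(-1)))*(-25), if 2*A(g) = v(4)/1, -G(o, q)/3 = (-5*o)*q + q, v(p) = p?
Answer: -35400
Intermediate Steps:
L = 12 (L = -2 + (6 + (2 + 6)) = -2 + (6 + 8) = -2 + 14 = 12)
G(o, q) = -3*q + 15*o*q (G(o, q) = -3*((-5*o)*q + q) = -3*(-5*o*q + q) = -3*(q - 5*o*q) = -3*q + 15*o*q)
A(g) = 2 (A(g) = (4/1)/2 = (4*1)/2 = (½)*4 = 2)
(G(L, 4)*A((3*3)*(-1)))*(-25) = ((3*4*(-1 + 5*12))*2)*(-25) = ((3*4*(-1 + 60))*2)*(-25) = ((3*4*59)*2)*(-25) = (708*2)*(-25) = 1416*(-25) = -35400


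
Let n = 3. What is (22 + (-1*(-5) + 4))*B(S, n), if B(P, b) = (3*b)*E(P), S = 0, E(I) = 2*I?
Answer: 0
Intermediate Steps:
B(P, b) = 6*P*b (B(P, b) = (3*b)*(2*P) = 6*P*b)
(22 + (-1*(-5) + 4))*B(S, n) = (22 + (-1*(-5) + 4))*(6*0*3) = (22 + (5 + 4))*0 = (22 + 9)*0 = 31*0 = 0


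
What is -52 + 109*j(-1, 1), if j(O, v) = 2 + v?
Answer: 275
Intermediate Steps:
-52 + 109*j(-1, 1) = -52 + 109*(2 + 1) = -52 + 109*3 = -52 + 327 = 275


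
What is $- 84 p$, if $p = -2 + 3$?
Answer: $-84$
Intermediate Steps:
$p = 1$
$- 84 p = \left(-84\right) 1 = -84$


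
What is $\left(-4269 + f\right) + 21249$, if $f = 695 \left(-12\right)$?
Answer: $8640$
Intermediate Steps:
$f = -8340$
$\left(-4269 + f\right) + 21249 = \left(-4269 - 8340\right) + 21249 = -12609 + 21249 = 8640$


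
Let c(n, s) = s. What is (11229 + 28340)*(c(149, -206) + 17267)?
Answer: 675086709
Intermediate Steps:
(11229 + 28340)*(c(149, -206) + 17267) = (11229 + 28340)*(-206 + 17267) = 39569*17061 = 675086709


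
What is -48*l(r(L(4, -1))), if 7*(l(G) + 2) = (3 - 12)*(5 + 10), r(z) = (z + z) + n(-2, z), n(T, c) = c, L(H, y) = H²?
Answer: 7152/7 ≈ 1021.7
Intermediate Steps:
r(z) = 3*z (r(z) = (z + z) + z = 2*z + z = 3*z)
l(G) = -149/7 (l(G) = -2 + ((3 - 12)*(5 + 10))/7 = -2 + (-9*15)/7 = -2 + (⅐)*(-135) = -2 - 135/7 = -149/7)
-48*l(r(L(4, -1))) = -48*(-149/7) = 7152/7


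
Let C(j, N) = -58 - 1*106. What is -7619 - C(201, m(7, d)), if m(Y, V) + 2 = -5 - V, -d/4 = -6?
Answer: -7455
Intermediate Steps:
d = 24 (d = -4*(-6) = 24)
m(Y, V) = -7 - V (m(Y, V) = -2 + (-5 - V) = -7 - V)
C(j, N) = -164 (C(j, N) = -58 - 106 = -164)
-7619 - C(201, m(7, d)) = -7619 - 1*(-164) = -7619 + 164 = -7455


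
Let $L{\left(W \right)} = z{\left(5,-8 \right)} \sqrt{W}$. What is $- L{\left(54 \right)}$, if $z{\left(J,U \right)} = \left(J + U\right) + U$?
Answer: $33 \sqrt{6} \approx 80.833$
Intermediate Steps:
$z{\left(J,U \right)} = J + 2 U$
$L{\left(W \right)} = - 11 \sqrt{W}$ ($L{\left(W \right)} = \left(5 + 2 \left(-8\right)\right) \sqrt{W} = \left(5 - 16\right) \sqrt{W} = - 11 \sqrt{W}$)
$- L{\left(54 \right)} = - \left(-11\right) \sqrt{54} = - \left(-11\right) 3 \sqrt{6} = - \left(-33\right) \sqrt{6} = 33 \sqrt{6}$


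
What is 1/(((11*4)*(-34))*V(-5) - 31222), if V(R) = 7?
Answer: -1/41694 ≈ -2.3984e-5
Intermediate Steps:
1/(((11*4)*(-34))*V(-5) - 31222) = 1/(((11*4)*(-34))*7 - 31222) = 1/((44*(-34))*7 - 31222) = 1/(-1496*7 - 31222) = 1/(-10472 - 31222) = 1/(-41694) = -1/41694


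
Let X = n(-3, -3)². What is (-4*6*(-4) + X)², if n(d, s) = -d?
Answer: 11025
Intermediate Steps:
X = 9 (X = (-1*(-3))² = 3² = 9)
(-4*6*(-4) + X)² = (-4*6*(-4) + 9)² = (-24*(-4) + 9)² = (96 + 9)² = 105² = 11025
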